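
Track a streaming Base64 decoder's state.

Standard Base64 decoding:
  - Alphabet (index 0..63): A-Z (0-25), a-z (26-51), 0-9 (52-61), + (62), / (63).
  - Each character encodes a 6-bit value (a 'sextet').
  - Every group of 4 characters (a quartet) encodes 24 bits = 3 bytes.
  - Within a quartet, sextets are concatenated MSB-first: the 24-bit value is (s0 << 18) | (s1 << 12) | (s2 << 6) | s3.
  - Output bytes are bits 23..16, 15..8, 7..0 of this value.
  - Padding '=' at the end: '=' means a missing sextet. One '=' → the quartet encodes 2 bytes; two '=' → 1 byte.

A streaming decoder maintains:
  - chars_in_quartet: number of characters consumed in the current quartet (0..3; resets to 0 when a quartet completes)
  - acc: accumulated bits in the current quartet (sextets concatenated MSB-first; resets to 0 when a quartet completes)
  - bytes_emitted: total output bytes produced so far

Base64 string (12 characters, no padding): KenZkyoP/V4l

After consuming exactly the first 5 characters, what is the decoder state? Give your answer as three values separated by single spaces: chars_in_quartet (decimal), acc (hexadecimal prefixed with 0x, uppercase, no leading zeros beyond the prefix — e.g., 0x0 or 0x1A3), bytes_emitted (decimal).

Answer: 1 0x24 3

Derivation:
After char 0 ('K'=10): chars_in_quartet=1 acc=0xA bytes_emitted=0
After char 1 ('e'=30): chars_in_quartet=2 acc=0x29E bytes_emitted=0
After char 2 ('n'=39): chars_in_quartet=3 acc=0xA7A7 bytes_emitted=0
After char 3 ('Z'=25): chars_in_quartet=4 acc=0x29E9D9 -> emit 29 E9 D9, reset; bytes_emitted=3
After char 4 ('k'=36): chars_in_quartet=1 acc=0x24 bytes_emitted=3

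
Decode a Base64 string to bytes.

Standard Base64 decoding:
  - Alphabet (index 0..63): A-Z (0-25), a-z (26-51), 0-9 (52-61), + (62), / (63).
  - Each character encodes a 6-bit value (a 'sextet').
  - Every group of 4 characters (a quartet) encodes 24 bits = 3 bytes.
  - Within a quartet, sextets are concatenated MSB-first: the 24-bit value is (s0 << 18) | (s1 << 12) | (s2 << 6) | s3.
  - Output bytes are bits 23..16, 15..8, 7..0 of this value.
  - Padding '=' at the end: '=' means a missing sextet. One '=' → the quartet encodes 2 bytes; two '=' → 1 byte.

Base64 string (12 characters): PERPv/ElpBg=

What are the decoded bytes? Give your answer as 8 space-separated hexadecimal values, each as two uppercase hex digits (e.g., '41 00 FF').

After char 0 ('P'=15): chars_in_quartet=1 acc=0xF bytes_emitted=0
After char 1 ('E'=4): chars_in_quartet=2 acc=0x3C4 bytes_emitted=0
After char 2 ('R'=17): chars_in_quartet=3 acc=0xF111 bytes_emitted=0
After char 3 ('P'=15): chars_in_quartet=4 acc=0x3C444F -> emit 3C 44 4F, reset; bytes_emitted=3
After char 4 ('v'=47): chars_in_quartet=1 acc=0x2F bytes_emitted=3
After char 5 ('/'=63): chars_in_quartet=2 acc=0xBFF bytes_emitted=3
After char 6 ('E'=4): chars_in_quartet=3 acc=0x2FFC4 bytes_emitted=3
After char 7 ('l'=37): chars_in_quartet=4 acc=0xBFF125 -> emit BF F1 25, reset; bytes_emitted=6
After char 8 ('p'=41): chars_in_quartet=1 acc=0x29 bytes_emitted=6
After char 9 ('B'=1): chars_in_quartet=2 acc=0xA41 bytes_emitted=6
After char 10 ('g'=32): chars_in_quartet=3 acc=0x29060 bytes_emitted=6
Padding '=': partial quartet acc=0x29060 -> emit A4 18; bytes_emitted=8

Answer: 3C 44 4F BF F1 25 A4 18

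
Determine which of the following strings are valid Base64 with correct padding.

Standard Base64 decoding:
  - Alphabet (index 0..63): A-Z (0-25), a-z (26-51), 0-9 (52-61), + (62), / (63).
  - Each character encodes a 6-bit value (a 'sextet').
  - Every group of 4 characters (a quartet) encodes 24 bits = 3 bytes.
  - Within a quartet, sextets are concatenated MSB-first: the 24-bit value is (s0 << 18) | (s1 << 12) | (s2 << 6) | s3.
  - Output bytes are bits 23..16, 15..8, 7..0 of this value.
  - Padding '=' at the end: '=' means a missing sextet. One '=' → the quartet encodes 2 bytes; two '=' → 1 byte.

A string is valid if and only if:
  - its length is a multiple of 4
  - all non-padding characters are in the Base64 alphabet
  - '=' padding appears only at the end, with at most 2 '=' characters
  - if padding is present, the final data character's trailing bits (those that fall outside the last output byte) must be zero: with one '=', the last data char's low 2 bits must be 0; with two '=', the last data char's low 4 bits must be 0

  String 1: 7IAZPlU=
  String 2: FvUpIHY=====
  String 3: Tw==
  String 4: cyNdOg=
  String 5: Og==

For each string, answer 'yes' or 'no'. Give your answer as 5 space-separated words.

Answer: yes no yes no yes

Derivation:
String 1: '7IAZPlU=' → valid
String 2: 'FvUpIHY=====' → invalid (5 pad chars (max 2))
String 3: 'Tw==' → valid
String 4: 'cyNdOg=' → invalid (len=7 not mult of 4)
String 5: 'Og==' → valid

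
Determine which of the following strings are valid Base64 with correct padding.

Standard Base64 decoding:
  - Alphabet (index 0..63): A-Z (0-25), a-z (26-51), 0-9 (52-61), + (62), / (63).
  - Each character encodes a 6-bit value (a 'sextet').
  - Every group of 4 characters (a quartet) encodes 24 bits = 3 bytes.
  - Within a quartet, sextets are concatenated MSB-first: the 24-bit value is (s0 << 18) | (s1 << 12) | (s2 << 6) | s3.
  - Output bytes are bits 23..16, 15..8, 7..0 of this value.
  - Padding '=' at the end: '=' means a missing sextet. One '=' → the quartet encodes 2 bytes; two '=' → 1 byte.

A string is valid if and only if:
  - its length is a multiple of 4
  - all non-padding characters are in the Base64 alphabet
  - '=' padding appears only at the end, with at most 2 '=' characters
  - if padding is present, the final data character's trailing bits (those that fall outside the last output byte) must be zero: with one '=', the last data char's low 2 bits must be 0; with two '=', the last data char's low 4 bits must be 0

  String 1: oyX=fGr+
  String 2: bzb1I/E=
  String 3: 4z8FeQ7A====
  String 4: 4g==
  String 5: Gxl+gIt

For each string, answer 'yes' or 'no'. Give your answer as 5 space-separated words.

String 1: 'oyX=fGr+' → invalid (bad char(s): ['=']; '=' in middle)
String 2: 'bzb1I/E=' → valid
String 3: '4z8FeQ7A====' → invalid (4 pad chars (max 2))
String 4: '4g==' → valid
String 5: 'Gxl+gIt' → invalid (len=7 not mult of 4)

Answer: no yes no yes no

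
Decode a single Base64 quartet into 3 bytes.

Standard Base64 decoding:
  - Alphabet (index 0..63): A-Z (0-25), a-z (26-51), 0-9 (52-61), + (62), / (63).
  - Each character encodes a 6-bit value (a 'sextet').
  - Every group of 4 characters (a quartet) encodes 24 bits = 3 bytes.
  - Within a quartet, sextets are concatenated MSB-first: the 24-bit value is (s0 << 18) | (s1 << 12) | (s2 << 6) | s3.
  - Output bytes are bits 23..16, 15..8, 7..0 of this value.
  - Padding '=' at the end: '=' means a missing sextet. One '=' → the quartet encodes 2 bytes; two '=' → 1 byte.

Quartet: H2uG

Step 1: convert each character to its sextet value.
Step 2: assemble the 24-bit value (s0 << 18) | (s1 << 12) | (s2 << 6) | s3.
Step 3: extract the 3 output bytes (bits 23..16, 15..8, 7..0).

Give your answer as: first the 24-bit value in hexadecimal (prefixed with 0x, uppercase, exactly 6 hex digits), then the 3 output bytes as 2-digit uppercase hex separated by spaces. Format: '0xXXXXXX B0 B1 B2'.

Answer: 0x1F6B86 1F 6B 86

Derivation:
Sextets: H=7, 2=54, u=46, G=6
24-bit: (7<<18) | (54<<12) | (46<<6) | 6
      = 0x1C0000 | 0x036000 | 0x000B80 | 0x000006
      = 0x1F6B86
Bytes: (v>>16)&0xFF=1F, (v>>8)&0xFF=6B, v&0xFF=86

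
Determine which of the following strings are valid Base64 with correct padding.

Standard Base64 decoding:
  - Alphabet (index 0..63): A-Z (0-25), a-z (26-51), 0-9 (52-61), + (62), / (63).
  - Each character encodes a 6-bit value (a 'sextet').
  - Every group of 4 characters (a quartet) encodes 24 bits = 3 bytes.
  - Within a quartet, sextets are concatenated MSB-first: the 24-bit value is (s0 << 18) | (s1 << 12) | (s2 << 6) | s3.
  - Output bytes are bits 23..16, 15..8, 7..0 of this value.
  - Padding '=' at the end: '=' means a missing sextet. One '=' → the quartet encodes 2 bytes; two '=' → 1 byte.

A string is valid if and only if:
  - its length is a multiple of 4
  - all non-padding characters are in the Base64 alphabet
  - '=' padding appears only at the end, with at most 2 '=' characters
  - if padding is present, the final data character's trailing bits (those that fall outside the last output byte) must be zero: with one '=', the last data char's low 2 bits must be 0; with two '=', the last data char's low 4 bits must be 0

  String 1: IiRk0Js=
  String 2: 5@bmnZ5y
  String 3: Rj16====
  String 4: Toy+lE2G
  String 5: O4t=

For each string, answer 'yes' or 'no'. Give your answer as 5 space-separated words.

String 1: 'IiRk0Js=' → valid
String 2: '5@bmnZ5y' → invalid (bad char(s): ['@'])
String 3: 'Rj16====' → invalid (4 pad chars (max 2))
String 4: 'Toy+lE2G' → valid
String 5: 'O4t=' → invalid (bad trailing bits)

Answer: yes no no yes no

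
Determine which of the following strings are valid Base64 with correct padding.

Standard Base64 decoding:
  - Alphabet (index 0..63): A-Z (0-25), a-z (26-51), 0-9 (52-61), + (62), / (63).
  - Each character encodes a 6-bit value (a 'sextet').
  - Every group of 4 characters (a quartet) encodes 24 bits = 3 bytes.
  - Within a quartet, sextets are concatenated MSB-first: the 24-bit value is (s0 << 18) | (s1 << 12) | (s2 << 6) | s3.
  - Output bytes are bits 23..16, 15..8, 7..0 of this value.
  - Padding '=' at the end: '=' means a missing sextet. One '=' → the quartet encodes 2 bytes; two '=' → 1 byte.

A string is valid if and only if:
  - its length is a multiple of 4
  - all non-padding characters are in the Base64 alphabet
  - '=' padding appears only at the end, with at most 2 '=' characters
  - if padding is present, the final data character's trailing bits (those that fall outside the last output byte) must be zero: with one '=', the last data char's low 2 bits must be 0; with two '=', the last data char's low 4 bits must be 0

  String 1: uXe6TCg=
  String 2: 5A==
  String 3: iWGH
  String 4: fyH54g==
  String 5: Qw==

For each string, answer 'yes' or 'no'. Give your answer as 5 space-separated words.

String 1: 'uXe6TCg=' → valid
String 2: '5A==' → valid
String 3: 'iWGH' → valid
String 4: 'fyH54g==' → valid
String 5: 'Qw==' → valid

Answer: yes yes yes yes yes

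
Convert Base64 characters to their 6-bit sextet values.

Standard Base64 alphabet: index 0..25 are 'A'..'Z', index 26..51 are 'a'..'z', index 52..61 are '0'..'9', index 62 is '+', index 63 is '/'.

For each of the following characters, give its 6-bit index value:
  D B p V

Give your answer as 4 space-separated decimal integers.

Answer: 3 1 41 21

Derivation:
'D': A..Z range, ord('D') − ord('A') = 3
'B': A..Z range, ord('B') − ord('A') = 1
'p': a..z range, 26 + ord('p') − ord('a') = 41
'V': A..Z range, ord('V') − ord('A') = 21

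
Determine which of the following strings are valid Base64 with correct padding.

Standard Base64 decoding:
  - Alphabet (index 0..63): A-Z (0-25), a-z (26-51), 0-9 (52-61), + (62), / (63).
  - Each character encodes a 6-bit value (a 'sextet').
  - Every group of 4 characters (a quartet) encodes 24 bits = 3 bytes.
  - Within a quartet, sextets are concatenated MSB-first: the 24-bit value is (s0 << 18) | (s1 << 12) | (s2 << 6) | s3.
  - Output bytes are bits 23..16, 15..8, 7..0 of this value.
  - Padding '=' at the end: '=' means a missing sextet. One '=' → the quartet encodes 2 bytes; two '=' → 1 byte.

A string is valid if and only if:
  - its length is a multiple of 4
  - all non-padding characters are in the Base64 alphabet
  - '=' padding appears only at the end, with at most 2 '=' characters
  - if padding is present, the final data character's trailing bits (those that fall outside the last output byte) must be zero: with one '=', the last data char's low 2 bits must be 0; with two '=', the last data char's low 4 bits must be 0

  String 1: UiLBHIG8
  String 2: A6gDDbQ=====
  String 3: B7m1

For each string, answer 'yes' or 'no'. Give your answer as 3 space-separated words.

Answer: yes no yes

Derivation:
String 1: 'UiLBHIG8' → valid
String 2: 'A6gDDbQ=====' → invalid (5 pad chars (max 2))
String 3: 'B7m1' → valid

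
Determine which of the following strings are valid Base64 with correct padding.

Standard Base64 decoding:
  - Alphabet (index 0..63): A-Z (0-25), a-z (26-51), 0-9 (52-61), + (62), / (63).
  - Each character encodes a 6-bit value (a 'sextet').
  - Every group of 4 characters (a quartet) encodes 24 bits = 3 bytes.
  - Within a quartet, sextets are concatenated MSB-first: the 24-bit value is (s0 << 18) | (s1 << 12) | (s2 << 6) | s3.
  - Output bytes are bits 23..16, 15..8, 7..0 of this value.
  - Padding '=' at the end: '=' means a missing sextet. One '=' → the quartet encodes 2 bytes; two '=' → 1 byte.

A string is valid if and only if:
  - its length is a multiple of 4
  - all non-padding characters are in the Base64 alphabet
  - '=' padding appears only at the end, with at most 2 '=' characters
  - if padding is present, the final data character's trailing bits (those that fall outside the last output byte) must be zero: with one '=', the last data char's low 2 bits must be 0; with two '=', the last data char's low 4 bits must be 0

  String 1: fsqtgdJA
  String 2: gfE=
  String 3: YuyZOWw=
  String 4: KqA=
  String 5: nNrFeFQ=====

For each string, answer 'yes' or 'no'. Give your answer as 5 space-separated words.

Answer: yes yes yes yes no

Derivation:
String 1: 'fsqtgdJA' → valid
String 2: 'gfE=' → valid
String 3: 'YuyZOWw=' → valid
String 4: 'KqA=' → valid
String 5: 'nNrFeFQ=====' → invalid (5 pad chars (max 2))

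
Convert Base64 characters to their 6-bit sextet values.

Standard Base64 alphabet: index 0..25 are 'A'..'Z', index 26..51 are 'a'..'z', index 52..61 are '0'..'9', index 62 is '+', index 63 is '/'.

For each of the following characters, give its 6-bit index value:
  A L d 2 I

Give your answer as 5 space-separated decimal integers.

'A': A..Z range, ord('A') − ord('A') = 0
'L': A..Z range, ord('L') − ord('A') = 11
'd': a..z range, 26 + ord('d') − ord('a') = 29
'2': 0..9 range, 52 + ord('2') − ord('0') = 54
'I': A..Z range, ord('I') − ord('A') = 8

Answer: 0 11 29 54 8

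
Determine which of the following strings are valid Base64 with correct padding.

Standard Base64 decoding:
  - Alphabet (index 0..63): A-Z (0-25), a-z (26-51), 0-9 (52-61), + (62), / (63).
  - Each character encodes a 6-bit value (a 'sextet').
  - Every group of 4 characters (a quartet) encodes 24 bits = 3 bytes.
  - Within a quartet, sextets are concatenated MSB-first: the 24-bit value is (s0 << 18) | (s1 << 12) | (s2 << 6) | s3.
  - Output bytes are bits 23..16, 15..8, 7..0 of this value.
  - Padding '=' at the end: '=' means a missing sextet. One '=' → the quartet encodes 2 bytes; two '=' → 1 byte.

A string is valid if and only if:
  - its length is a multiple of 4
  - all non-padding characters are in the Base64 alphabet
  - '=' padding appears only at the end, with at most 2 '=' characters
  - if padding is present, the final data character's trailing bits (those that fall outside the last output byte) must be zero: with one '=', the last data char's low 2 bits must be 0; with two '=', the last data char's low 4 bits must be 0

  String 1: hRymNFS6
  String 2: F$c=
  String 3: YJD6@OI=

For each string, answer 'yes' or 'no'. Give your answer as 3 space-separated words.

String 1: 'hRymNFS6' → valid
String 2: 'F$c=' → invalid (bad char(s): ['$'])
String 3: 'YJD6@OI=' → invalid (bad char(s): ['@'])

Answer: yes no no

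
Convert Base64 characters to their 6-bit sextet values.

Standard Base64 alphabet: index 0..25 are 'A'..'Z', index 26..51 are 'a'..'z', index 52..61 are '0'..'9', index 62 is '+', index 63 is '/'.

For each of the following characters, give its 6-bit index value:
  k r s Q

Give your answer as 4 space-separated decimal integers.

'k': a..z range, 26 + ord('k') − ord('a') = 36
'r': a..z range, 26 + ord('r') − ord('a') = 43
's': a..z range, 26 + ord('s') − ord('a') = 44
'Q': A..Z range, ord('Q') − ord('A') = 16

Answer: 36 43 44 16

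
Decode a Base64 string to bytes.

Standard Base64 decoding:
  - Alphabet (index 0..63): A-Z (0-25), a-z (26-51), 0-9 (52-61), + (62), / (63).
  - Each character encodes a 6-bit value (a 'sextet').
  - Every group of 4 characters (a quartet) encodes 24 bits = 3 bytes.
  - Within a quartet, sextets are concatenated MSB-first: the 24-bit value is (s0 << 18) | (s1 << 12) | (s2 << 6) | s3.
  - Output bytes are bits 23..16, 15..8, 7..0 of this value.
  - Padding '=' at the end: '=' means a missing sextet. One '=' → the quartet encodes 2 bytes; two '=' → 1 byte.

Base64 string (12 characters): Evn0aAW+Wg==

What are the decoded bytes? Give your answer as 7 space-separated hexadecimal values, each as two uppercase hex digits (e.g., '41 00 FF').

After char 0 ('E'=4): chars_in_quartet=1 acc=0x4 bytes_emitted=0
After char 1 ('v'=47): chars_in_quartet=2 acc=0x12F bytes_emitted=0
After char 2 ('n'=39): chars_in_quartet=3 acc=0x4BE7 bytes_emitted=0
After char 3 ('0'=52): chars_in_quartet=4 acc=0x12F9F4 -> emit 12 F9 F4, reset; bytes_emitted=3
After char 4 ('a'=26): chars_in_quartet=1 acc=0x1A bytes_emitted=3
After char 5 ('A'=0): chars_in_quartet=2 acc=0x680 bytes_emitted=3
After char 6 ('W'=22): chars_in_quartet=3 acc=0x1A016 bytes_emitted=3
After char 7 ('+'=62): chars_in_quartet=4 acc=0x6805BE -> emit 68 05 BE, reset; bytes_emitted=6
After char 8 ('W'=22): chars_in_quartet=1 acc=0x16 bytes_emitted=6
After char 9 ('g'=32): chars_in_quartet=2 acc=0x5A0 bytes_emitted=6
Padding '==': partial quartet acc=0x5A0 -> emit 5A; bytes_emitted=7

Answer: 12 F9 F4 68 05 BE 5A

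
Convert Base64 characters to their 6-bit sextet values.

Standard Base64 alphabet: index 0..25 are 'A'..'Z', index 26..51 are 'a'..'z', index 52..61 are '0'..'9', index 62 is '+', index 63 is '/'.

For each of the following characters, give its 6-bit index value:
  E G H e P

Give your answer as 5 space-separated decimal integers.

'E': A..Z range, ord('E') − ord('A') = 4
'G': A..Z range, ord('G') − ord('A') = 6
'H': A..Z range, ord('H') − ord('A') = 7
'e': a..z range, 26 + ord('e') − ord('a') = 30
'P': A..Z range, ord('P') − ord('A') = 15

Answer: 4 6 7 30 15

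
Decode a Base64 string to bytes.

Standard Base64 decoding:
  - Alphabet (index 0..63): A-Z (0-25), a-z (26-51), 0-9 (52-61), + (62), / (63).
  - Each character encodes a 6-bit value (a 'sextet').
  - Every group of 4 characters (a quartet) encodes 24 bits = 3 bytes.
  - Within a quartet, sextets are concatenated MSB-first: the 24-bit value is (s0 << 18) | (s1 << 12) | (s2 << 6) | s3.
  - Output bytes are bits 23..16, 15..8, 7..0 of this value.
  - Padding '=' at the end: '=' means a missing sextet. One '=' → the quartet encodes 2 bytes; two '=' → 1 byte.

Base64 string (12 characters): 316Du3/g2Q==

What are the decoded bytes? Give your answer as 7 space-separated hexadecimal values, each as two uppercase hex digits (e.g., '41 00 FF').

Answer: DF 5E 83 BB 7F E0 D9

Derivation:
After char 0 ('3'=55): chars_in_quartet=1 acc=0x37 bytes_emitted=0
After char 1 ('1'=53): chars_in_quartet=2 acc=0xDF5 bytes_emitted=0
After char 2 ('6'=58): chars_in_quartet=3 acc=0x37D7A bytes_emitted=0
After char 3 ('D'=3): chars_in_quartet=4 acc=0xDF5E83 -> emit DF 5E 83, reset; bytes_emitted=3
After char 4 ('u'=46): chars_in_quartet=1 acc=0x2E bytes_emitted=3
After char 5 ('3'=55): chars_in_quartet=2 acc=0xBB7 bytes_emitted=3
After char 6 ('/'=63): chars_in_quartet=3 acc=0x2EDFF bytes_emitted=3
After char 7 ('g'=32): chars_in_quartet=4 acc=0xBB7FE0 -> emit BB 7F E0, reset; bytes_emitted=6
After char 8 ('2'=54): chars_in_quartet=1 acc=0x36 bytes_emitted=6
After char 9 ('Q'=16): chars_in_quartet=2 acc=0xD90 bytes_emitted=6
Padding '==': partial quartet acc=0xD90 -> emit D9; bytes_emitted=7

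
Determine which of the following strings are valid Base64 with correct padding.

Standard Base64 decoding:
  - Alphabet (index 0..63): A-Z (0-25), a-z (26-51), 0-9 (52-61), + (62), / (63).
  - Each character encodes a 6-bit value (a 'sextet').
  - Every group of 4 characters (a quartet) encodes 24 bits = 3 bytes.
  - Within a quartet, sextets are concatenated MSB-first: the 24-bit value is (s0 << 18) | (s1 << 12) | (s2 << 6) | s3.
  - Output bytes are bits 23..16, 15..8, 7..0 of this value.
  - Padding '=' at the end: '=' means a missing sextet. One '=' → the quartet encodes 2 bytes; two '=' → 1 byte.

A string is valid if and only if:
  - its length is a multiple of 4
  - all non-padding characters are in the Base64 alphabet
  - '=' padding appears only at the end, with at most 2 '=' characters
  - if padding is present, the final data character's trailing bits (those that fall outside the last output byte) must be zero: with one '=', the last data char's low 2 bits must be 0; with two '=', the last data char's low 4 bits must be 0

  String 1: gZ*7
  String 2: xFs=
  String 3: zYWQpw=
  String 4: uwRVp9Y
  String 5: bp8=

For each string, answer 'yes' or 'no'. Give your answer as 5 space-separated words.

Answer: no yes no no yes

Derivation:
String 1: 'gZ*7' → invalid (bad char(s): ['*'])
String 2: 'xFs=' → valid
String 3: 'zYWQpw=' → invalid (len=7 not mult of 4)
String 4: 'uwRVp9Y' → invalid (len=7 not mult of 4)
String 5: 'bp8=' → valid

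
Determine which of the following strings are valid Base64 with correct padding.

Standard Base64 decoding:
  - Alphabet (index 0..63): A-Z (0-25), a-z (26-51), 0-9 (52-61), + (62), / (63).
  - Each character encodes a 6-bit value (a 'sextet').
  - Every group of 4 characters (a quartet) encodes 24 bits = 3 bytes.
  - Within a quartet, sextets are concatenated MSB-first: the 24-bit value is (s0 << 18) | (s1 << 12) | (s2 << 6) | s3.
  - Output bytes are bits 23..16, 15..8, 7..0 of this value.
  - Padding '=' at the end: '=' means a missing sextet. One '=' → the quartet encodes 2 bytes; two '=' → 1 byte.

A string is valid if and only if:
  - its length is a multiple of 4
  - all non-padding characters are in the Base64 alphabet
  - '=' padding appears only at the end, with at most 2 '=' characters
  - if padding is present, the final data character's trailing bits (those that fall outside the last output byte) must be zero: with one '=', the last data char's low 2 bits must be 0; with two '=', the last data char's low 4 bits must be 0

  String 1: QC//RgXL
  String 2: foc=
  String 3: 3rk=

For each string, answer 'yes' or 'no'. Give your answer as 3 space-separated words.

String 1: 'QC//RgXL' → valid
String 2: 'foc=' → valid
String 3: '3rk=' → valid

Answer: yes yes yes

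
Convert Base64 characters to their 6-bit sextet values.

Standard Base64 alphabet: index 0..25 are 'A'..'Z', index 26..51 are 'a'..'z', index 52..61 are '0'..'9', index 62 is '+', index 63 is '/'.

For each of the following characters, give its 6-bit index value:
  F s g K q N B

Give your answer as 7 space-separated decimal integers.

Answer: 5 44 32 10 42 13 1

Derivation:
'F': A..Z range, ord('F') − ord('A') = 5
's': a..z range, 26 + ord('s') − ord('a') = 44
'g': a..z range, 26 + ord('g') − ord('a') = 32
'K': A..Z range, ord('K') − ord('A') = 10
'q': a..z range, 26 + ord('q') − ord('a') = 42
'N': A..Z range, ord('N') − ord('A') = 13
'B': A..Z range, ord('B') − ord('A') = 1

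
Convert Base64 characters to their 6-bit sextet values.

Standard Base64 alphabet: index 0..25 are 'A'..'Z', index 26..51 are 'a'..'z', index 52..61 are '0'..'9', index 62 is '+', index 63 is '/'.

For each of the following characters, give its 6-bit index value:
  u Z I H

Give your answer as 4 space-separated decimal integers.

'u': a..z range, 26 + ord('u') − ord('a') = 46
'Z': A..Z range, ord('Z') − ord('A') = 25
'I': A..Z range, ord('I') − ord('A') = 8
'H': A..Z range, ord('H') − ord('A') = 7

Answer: 46 25 8 7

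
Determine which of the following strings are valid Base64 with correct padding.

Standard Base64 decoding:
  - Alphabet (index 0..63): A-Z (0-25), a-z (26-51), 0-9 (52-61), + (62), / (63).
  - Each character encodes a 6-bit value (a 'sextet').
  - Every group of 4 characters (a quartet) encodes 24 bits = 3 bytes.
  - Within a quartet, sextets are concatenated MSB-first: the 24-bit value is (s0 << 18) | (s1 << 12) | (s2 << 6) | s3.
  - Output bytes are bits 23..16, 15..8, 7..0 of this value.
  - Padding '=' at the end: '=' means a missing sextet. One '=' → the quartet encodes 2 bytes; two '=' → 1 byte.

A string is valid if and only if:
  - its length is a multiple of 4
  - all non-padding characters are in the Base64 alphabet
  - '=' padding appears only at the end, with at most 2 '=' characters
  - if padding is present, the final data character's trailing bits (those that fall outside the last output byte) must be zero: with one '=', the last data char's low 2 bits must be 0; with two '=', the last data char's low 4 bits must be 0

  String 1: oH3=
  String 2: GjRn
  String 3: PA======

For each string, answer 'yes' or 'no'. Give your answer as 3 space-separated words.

String 1: 'oH3=' → invalid (bad trailing bits)
String 2: 'GjRn' → valid
String 3: 'PA======' → invalid (6 pad chars (max 2))

Answer: no yes no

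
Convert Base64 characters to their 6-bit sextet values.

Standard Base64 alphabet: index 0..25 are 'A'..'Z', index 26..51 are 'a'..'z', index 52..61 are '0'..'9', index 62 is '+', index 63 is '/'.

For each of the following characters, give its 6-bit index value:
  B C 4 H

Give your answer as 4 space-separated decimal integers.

Answer: 1 2 56 7

Derivation:
'B': A..Z range, ord('B') − ord('A') = 1
'C': A..Z range, ord('C') − ord('A') = 2
'4': 0..9 range, 52 + ord('4') − ord('0') = 56
'H': A..Z range, ord('H') − ord('A') = 7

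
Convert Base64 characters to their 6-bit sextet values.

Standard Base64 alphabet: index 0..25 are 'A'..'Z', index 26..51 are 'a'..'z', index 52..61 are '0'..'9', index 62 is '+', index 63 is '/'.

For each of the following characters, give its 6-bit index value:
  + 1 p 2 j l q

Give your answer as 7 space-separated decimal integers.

'+': index 62
'1': 0..9 range, 52 + ord('1') − ord('0') = 53
'p': a..z range, 26 + ord('p') − ord('a') = 41
'2': 0..9 range, 52 + ord('2') − ord('0') = 54
'j': a..z range, 26 + ord('j') − ord('a') = 35
'l': a..z range, 26 + ord('l') − ord('a') = 37
'q': a..z range, 26 + ord('q') − ord('a') = 42

Answer: 62 53 41 54 35 37 42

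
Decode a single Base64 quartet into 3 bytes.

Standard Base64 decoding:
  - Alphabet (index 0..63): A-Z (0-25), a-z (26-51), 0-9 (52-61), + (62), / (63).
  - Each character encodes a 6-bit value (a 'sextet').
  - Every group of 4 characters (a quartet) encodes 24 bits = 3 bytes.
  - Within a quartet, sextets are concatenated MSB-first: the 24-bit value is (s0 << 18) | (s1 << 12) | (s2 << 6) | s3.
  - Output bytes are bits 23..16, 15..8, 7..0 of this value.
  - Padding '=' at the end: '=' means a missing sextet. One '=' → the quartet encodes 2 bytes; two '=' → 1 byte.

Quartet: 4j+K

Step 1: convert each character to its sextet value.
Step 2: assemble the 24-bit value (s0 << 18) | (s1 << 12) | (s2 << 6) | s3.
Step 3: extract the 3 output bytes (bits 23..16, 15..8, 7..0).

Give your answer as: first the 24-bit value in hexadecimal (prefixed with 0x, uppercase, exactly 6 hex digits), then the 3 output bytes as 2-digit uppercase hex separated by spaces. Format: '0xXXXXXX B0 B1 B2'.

Answer: 0xE23F8A E2 3F 8A

Derivation:
Sextets: 4=56, j=35, +=62, K=10
24-bit: (56<<18) | (35<<12) | (62<<6) | 10
      = 0xE00000 | 0x023000 | 0x000F80 | 0x00000A
      = 0xE23F8A
Bytes: (v>>16)&0xFF=E2, (v>>8)&0xFF=3F, v&0xFF=8A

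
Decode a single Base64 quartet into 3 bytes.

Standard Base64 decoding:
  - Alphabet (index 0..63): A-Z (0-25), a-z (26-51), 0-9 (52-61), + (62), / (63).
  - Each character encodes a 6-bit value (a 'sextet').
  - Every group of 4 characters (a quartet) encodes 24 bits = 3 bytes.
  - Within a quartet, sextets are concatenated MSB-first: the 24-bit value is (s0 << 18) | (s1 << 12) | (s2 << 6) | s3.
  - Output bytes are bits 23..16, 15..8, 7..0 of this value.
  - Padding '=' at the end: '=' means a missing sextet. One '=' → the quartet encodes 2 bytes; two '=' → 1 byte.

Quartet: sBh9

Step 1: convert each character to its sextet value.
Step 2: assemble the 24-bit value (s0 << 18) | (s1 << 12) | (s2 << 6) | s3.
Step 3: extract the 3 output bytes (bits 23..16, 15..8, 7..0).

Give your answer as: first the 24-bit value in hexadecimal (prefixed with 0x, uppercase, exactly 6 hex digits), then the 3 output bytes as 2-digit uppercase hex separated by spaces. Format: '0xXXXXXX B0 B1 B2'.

Answer: 0xB0187D B0 18 7D

Derivation:
Sextets: s=44, B=1, h=33, 9=61
24-bit: (44<<18) | (1<<12) | (33<<6) | 61
      = 0xB00000 | 0x001000 | 0x000840 | 0x00003D
      = 0xB0187D
Bytes: (v>>16)&0xFF=B0, (v>>8)&0xFF=18, v&0xFF=7D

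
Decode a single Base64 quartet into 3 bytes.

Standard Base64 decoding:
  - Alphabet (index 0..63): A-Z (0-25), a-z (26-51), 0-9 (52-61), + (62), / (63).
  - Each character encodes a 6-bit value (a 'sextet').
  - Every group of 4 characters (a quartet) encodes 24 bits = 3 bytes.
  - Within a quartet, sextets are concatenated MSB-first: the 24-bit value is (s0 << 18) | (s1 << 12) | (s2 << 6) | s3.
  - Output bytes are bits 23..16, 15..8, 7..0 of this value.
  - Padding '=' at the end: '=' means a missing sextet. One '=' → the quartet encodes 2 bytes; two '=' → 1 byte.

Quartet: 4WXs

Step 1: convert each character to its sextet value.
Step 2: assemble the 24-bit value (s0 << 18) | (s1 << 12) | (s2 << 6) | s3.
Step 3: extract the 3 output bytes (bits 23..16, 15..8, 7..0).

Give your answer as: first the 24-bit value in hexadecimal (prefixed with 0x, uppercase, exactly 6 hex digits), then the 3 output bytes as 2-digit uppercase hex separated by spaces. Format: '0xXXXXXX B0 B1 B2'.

Sextets: 4=56, W=22, X=23, s=44
24-bit: (56<<18) | (22<<12) | (23<<6) | 44
      = 0xE00000 | 0x016000 | 0x0005C0 | 0x00002C
      = 0xE165EC
Bytes: (v>>16)&0xFF=E1, (v>>8)&0xFF=65, v&0xFF=EC

Answer: 0xE165EC E1 65 EC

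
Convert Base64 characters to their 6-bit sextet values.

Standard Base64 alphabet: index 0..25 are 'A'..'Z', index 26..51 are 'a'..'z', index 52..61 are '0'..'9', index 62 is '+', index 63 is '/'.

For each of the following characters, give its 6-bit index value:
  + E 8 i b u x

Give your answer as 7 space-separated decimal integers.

'+': index 62
'E': A..Z range, ord('E') − ord('A') = 4
'8': 0..9 range, 52 + ord('8') − ord('0') = 60
'i': a..z range, 26 + ord('i') − ord('a') = 34
'b': a..z range, 26 + ord('b') − ord('a') = 27
'u': a..z range, 26 + ord('u') − ord('a') = 46
'x': a..z range, 26 + ord('x') − ord('a') = 49

Answer: 62 4 60 34 27 46 49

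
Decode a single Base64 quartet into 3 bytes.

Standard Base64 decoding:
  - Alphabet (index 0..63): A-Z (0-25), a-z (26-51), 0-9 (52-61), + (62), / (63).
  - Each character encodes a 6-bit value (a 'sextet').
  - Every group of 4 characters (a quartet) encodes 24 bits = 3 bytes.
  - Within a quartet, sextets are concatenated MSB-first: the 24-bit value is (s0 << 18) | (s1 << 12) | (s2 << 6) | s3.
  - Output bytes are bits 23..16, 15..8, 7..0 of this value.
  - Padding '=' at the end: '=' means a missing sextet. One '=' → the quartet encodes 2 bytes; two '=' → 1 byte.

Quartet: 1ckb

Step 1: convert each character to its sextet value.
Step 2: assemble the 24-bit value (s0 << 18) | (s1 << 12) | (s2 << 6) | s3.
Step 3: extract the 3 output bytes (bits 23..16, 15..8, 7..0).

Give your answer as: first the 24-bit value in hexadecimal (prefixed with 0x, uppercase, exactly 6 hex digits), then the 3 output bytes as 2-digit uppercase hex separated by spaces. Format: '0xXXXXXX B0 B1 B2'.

Sextets: 1=53, c=28, k=36, b=27
24-bit: (53<<18) | (28<<12) | (36<<6) | 27
      = 0xD40000 | 0x01C000 | 0x000900 | 0x00001B
      = 0xD5C91B
Bytes: (v>>16)&0xFF=D5, (v>>8)&0xFF=C9, v&0xFF=1B

Answer: 0xD5C91B D5 C9 1B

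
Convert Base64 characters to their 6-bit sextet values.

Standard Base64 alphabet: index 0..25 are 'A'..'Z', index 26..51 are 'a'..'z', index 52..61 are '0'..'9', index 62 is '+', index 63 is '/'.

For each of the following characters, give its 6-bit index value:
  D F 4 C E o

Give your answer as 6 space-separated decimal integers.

Answer: 3 5 56 2 4 40

Derivation:
'D': A..Z range, ord('D') − ord('A') = 3
'F': A..Z range, ord('F') − ord('A') = 5
'4': 0..9 range, 52 + ord('4') − ord('0') = 56
'C': A..Z range, ord('C') − ord('A') = 2
'E': A..Z range, ord('E') − ord('A') = 4
'o': a..z range, 26 + ord('o') − ord('a') = 40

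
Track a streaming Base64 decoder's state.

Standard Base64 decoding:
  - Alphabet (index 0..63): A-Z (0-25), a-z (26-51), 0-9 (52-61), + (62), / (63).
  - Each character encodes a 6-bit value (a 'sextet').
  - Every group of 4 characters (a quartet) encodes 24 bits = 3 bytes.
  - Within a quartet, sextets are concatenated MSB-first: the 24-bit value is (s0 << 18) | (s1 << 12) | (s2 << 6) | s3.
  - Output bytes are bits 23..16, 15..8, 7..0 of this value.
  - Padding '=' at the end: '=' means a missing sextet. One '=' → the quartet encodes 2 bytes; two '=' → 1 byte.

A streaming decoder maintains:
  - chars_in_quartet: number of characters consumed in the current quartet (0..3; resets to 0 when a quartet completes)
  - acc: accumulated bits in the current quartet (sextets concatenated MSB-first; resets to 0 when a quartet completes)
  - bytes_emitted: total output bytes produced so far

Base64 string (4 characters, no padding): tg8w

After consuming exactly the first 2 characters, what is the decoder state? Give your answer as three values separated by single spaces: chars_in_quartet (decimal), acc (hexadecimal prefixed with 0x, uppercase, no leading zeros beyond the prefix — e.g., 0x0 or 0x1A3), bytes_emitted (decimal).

Answer: 2 0xB60 0

Derivation:
After char 0 ('t'=45): chars_in_quartet=1 acc=0x2D bytes_emitted=0
After char 1 ('g'=32): chars_in_quartet=2 acc=0xB60 bytes_emitted=0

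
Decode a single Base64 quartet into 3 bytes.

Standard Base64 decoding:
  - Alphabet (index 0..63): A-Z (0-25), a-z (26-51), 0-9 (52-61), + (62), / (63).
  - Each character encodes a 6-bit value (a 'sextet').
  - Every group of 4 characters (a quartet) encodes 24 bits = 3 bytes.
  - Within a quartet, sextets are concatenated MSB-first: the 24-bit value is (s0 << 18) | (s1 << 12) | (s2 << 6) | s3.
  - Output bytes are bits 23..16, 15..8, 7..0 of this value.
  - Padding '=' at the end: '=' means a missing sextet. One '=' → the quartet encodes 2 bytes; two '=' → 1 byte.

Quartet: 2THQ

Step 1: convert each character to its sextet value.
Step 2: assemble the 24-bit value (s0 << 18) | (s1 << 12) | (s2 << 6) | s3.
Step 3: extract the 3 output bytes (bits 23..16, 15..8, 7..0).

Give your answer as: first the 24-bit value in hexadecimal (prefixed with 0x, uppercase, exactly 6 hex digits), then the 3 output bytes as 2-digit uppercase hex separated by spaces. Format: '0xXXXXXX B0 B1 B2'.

Sextets: 2=54, T=19, H=7, Q=16
24-bit: (54<<18) | (19<<12) | (7<<6) | 16
      = 0xD80000 | 0x013000 | 0x0001C0 | 0x000010
      = 0xD931D0
Bytes: (v>>16)&0xFF=D9, (v>>8)&0xFF=31, v&0xFF=D0

Answer: 0xD931D0 D9 31 D0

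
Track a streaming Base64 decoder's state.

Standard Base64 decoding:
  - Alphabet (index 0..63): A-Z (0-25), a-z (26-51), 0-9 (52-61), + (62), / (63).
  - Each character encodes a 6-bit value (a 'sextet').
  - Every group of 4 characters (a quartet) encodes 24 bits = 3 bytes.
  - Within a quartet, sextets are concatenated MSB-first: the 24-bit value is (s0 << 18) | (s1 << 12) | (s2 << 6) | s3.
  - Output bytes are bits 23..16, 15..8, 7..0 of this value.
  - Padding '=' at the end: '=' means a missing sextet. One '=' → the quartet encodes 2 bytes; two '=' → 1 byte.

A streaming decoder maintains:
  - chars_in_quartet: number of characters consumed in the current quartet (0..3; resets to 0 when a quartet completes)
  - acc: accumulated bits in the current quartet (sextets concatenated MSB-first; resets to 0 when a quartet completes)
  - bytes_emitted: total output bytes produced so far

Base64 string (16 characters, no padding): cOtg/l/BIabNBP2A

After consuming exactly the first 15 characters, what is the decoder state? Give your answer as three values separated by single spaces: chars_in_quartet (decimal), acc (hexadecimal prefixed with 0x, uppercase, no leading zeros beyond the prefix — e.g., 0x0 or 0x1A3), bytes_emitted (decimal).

Answer: 3 0x13F6 9

Derivation:
After char 0 ('c'=28): chars_in_quartet=1 acc=0x1C bytes_emitted=0
After char 1 ('O'=14): chars_in_quartet=2 acc=0x70E bytes_emitted=0
After char 2 ('t'=45): chars_in_quartet=3 acc=0x1C3AD bytes_emitted=0
After char 3 ('g'=32): chars_in_quartet=4 acc=0x70EB60 -> emit 70 EB 60, reset; bytes_emitted=3
After char 4 ('/'=63): chars_in_quartet=1 acc=0x3F bytes_emitted=3
After char 5 ('l'=37): chars_in_quartet=2 acc=0xFE5 bytes_emitted=3
After char 6 ('/'=63): chars_in_quartet=3 acc=0x3F97F bytes_emitted=3
After char 7 ('B'=1): chars_in_quartet=4 acc=0xFE5FC1 -> emit FE 5F C1, reset; bytes_emitted=6
After char 8 ('I'=8): chars_in_quartet=1 acc=0x8 bytes_emitted=6
After char 9 ('a'=26): chars_in_quartet=2 acc=0x21A bytes_emitted=6
After char 10 ('b'=27): chars_in_quartet=3 acc=0x869B bytes_emitted=6
After char 11 ('N'=13): chars_in_quartet=4 acc=0x21A6CD -> emit 21 A6 CD, reset; bytes_emitted=9
After char 12 ('B'=1): chars_in_quartet=1 acc=0x1 bytes_emitted=9
After char 13 ('P'=15): chars_in_quartet=2 acc=0x4F bytes_emitted=9
After char 14 ('2'=54): chars_in_quartet=3 acc=0x13F6 bytes_emitted=9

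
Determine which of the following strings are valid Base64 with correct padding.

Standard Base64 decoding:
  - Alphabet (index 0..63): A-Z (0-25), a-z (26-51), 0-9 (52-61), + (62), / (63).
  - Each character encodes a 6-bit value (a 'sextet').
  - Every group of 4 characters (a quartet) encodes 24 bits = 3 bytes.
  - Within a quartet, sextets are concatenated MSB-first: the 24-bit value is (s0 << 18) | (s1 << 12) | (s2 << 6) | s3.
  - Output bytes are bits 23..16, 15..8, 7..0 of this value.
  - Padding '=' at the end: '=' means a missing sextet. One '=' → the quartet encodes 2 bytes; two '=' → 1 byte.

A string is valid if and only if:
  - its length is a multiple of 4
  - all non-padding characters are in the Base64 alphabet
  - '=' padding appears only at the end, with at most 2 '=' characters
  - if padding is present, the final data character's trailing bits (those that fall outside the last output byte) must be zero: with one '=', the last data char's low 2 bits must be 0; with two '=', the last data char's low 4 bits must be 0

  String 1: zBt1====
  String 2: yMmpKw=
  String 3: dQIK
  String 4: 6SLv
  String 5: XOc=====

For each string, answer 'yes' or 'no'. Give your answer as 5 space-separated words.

String 1: 'zBt1====' → invalid (4 pad chars (max 2))
String 2: 'yMmpKw=' → invalid (len=7 not mult of 4)
String 3: 'dQIK' → valid
String 4: '6SLv' → valid
String 5: 'XOc=====' → invalid (5 pad chars (max 2))

Answer: no no yes yes no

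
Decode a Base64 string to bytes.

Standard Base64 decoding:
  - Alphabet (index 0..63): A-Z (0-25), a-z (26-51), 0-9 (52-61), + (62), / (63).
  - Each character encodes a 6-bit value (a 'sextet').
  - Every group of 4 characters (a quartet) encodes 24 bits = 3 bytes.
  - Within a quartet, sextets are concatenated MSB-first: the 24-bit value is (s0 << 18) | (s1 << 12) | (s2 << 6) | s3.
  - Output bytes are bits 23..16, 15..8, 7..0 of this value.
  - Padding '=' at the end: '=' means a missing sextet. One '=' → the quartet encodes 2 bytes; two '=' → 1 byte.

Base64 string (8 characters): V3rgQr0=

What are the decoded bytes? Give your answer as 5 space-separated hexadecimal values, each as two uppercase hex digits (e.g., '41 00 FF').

After char 0 ('V'=21): chars_in_quartet=1 acc=0x15 bytes_emitted=0
After char 1 ('3'=55): chars_in_quartet=2 acc=0x577 bytes_emitted=0
After char 2 ('r'=43): chars_in_quartet=3 acc=0x15DEB bytes_emitted=0
After char 3 ('g'=32): chars_in_quartet=4 acc=0x577AE0 -> emit 57 7A E0, reset; bytes_emitted=3
After char 4 ('Q'=16): chars_in_quartet=1 acc=0x10 bytes_emitted=3
After char 5 ('r'=43): chars_in_quartet=2 acc=0x42B bytes_emitted=3
After char 6 ('0'=52): chars_in_quartet=3 acc=0x10AF4 bytes_emitted=3
Padding '=': partial quartet acc=0x10AF4 -> emit 42 BD; bytes_emitted=5

Answer: 57 7A E0 42 BD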